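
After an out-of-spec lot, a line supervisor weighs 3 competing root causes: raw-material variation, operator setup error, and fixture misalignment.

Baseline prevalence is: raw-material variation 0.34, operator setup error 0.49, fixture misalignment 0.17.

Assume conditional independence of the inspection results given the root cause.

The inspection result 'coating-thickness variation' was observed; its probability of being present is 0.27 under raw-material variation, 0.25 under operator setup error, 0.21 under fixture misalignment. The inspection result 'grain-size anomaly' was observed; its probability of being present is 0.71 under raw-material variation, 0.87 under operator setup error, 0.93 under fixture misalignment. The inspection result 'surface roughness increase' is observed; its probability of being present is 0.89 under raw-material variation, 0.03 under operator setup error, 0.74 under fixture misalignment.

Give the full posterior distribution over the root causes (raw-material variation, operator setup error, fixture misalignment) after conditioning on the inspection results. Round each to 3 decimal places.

By Bayes' rule with conditional independence, the unnormalized weight for each hypothesis is prior × ∏ likelihoods:
  raw-material variation: 0.34 × 0.27 × 0.71 × 0.89 = 0.058008
  operator setup error: 0.49 × 0.25 × 0.87 × 0.03 = 0.0031973
  fixture misalignment: 0.17 × 0.21 × 0.93 × 0.74 = 0.024569
The unnormalized weights sum to 0.085774.
P(raw-material variation | evidence) = 0.058008 / 0.085774 ≈ 0.676
P(operator setup error | evidence) = 0.0031973 / 0.085774 ≈ 0.037
P(fixture misalignment | evidence) = 0.024569 / 0.085774 ≈ 0.286

0.676, 0.037, 0.286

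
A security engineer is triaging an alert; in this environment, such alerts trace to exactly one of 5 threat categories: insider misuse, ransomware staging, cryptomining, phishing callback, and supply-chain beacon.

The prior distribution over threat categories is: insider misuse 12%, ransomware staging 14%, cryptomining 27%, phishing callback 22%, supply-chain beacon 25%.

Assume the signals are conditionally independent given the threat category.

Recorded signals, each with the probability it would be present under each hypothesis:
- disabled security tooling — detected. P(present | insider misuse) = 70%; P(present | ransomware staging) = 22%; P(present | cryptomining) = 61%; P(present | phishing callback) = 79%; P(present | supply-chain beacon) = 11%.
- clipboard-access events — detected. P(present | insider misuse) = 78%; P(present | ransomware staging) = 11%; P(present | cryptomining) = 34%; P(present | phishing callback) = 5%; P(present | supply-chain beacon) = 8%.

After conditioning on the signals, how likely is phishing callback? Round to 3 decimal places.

0.064

For each hypothesis, the unnormalized posterior weight is prior × product of the signal likelihoods:
  insider misuse: 0.12 × 0.70 × 0.78 = 0.06552
  ransomware staging: 0.14 × 0.22 × 0.11 = 0.003388
  cryptomining: 0.27 × 0.61 × 0.34 = 0.055998
  phishing callback: 0.22 × 0.79 × 0.05 = 0.00869
  supply-chain beacon: 0.25 × 0.11 × 0.08 = 0.0022
The unnormalized weights sum to 0.1358.
P(phishing callback | evidence) = 0.00869 / 0.1358 ≈ 0.064.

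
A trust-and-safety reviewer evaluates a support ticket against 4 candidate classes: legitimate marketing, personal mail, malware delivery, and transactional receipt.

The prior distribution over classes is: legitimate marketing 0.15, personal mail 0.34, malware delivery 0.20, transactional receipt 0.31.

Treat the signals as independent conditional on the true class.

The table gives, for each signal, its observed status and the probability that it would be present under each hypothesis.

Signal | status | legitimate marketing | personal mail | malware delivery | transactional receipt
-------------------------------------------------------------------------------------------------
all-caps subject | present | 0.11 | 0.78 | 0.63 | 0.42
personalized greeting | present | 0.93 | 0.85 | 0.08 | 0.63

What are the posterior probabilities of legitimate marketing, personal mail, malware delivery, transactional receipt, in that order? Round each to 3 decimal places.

Multiply each prior by the joint likelihood of the signal pattern:
  legitimate marketing: 0.15 × 0.11 × 0.93 = 0.015345
  personal mail: 0.34 × 0.78 × 0.85 = 0.22542
  malware delivery: 0.20 × 0.63 × 0.08 = 0.01008
  transactional receipt: 0.31 × 0.42 × 0.63 = 0.082026
Marginal likelihood of the evidence = 0.33287.
P(legitimate marketing | evidence) = 0.015345 / 0.33287 ≈ 0.046
P(personal mail | evidence) = 0.22542 / 0.33287 ≈ 0.677
P(malware delivery | evidence) = 0.01008 / 0.33287 ≈ 0.030
P(transactional receipt | evidence) = 0.082026 / 0.33287 ≈ 0.246

0.046, 0.677, 0.030, 0.246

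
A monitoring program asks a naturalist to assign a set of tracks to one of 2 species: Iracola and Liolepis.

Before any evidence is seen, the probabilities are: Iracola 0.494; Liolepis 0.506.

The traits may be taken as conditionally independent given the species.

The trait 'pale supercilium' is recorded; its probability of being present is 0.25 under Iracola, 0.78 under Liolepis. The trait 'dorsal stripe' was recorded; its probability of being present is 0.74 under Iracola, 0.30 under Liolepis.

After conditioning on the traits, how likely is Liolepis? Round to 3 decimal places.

0.564

Multiply each prior by the joint likelihood of the trait pattern:
  Iracola: 0.494 × 0.25 × 0.74 = 0.09139
  Liolepis: 0.506 × 0.78 × 0.30 = 0.1184
The unnormalized weights sum to 0.20979.
P(Liolepis | evidence) = 0.1184 / 0.20979 ≈ 0.564.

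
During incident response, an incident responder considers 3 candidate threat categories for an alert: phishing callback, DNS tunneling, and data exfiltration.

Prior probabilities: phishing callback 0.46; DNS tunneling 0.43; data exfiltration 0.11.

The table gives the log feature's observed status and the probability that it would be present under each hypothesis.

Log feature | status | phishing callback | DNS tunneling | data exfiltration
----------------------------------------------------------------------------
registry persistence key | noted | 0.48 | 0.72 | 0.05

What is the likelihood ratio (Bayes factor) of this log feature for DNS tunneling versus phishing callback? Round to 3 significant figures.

1.50

Likelihood of this log feature under each hypothesis:
  DNS tunneling: 0.72
  phishing callback: 0.48
Bayes factor = 0.72 / 0.48 ≈ 1.50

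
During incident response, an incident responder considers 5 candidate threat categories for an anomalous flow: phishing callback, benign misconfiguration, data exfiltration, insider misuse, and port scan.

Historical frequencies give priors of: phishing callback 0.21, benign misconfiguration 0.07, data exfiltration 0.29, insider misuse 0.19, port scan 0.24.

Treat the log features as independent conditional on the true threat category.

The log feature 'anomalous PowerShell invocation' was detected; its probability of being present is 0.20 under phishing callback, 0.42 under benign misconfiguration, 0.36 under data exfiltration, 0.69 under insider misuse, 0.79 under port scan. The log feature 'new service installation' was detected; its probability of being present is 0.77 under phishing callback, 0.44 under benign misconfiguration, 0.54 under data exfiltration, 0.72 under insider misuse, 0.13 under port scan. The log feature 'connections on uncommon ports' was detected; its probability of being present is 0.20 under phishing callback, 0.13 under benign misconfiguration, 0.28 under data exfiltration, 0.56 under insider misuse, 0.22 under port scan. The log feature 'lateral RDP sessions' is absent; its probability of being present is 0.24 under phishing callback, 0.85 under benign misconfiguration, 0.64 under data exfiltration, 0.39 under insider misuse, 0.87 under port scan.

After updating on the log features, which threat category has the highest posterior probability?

insider misuse

By Bayes' rule with conditional independence, the unnormalized weight for each hypothesis is prior × ∏ likelihoods (using 1 − P(present | H) for each absent log feature):
  phishing callback: 0.21 × 0.20 × 0.77 × 0.20 × (1 − 0.24) = 0.0049157
  benign misconfiguration: 0.07 × 0.42 × 0.44 × 0.13 × (1 − 0.85) = 0.00025225
  data exfiltration: 0.29 × 0.36 × 0.54 × 0.28 × (1 − 0.64) = 0.0056827
  insider misuse: 0.19 × 0.69 × 0.72 × 0.56 × (1 − 0.39) = 0.032244
  port scan: 0.24 × 0.79 × 0.13 × 0.22 × (1 − 0.87) = 0.00070493
The unnormalized weights sum to 0.0438.
P(phishing callback | evidence) ≈ 0.0049157 / 0.0438 ≈ 0.112
P(benign misconfiguration | evidence) ≈ 0.00025225 / 0.0438 ≈ 0.006
P(data exfiltration | evidence) ≈ 0.0056827 / 0.0438 ≈ 0.130
P(insider misuse | evidence) ≈ 0.032244 / 0.0438 ≈ 0.736
P(port scan | evidence) ≈ 0.00070493 / 0.0438 ≈ 0.016
The largest is 0.736, so insider misuse is most probable.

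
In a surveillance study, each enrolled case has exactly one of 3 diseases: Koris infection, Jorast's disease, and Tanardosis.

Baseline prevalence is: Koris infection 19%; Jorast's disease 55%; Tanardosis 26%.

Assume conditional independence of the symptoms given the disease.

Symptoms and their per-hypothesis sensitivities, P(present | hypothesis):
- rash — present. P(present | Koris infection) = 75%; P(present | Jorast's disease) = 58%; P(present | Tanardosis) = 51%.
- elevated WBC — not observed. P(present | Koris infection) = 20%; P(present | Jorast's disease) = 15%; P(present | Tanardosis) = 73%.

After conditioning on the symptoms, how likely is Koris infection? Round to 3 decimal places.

0.271

Multiply each prior by the joint likelihood of the symptom pattern (using 1 − P(present | H) for each absent symptom):
  Koris infection: 0.19 × 0.75 × (1 − 0.20) = 0.114
  Jorast's disease: 0.55 × 0.58 × (1 − 0.15) = 0.27115
  Tanardosis: 0.26 × 0.51 × (1 − 0.73) = 0.035802
Normalizing constant Z = 0.114 + 0.27115 + 0.035802 = 0.42095.
P(Koris infection | evidence) = 0.114 / 0.42095 ≈ 0.271.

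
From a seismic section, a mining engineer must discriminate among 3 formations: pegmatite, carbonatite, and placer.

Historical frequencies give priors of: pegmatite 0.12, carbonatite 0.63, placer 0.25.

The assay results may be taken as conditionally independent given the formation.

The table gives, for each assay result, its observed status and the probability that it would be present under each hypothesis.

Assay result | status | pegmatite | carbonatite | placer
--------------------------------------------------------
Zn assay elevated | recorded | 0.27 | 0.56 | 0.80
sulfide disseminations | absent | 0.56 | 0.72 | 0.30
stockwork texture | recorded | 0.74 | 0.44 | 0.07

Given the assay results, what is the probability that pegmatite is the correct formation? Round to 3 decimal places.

For each hypothesis, the unnormalized posterior weight is prior × product of the assay result likelihoods (using 1 − P(present | H) for each absent assay result):
  pegmatite: 0.12 × 0.27 × (1 − 0.56) × 0.74 = 0.010549
  carbonatite: 0.63 × 0.56 × (1 − 0.72) × 0.44 = 0.043465
  placer: 0.25 × 0.80 × (1 − 0.30) × 0.07 = 0.0098
Marginal likelihood of the evidence = 0.063814.
P(pegmatite | evidence) = 0.010549 / 0.063814 ≈ 0.165.

0.165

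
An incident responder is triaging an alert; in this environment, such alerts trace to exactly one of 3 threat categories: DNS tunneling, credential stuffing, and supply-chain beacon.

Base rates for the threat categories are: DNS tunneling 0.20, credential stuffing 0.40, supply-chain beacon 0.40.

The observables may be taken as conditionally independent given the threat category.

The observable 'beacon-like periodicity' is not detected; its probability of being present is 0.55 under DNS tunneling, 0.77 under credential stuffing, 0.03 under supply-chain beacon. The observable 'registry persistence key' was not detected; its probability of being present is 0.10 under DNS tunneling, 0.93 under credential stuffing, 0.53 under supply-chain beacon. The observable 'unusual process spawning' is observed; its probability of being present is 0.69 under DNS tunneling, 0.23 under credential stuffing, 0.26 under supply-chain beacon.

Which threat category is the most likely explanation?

Multiply each prior by the joint likelihood of the observable pattern (using 1 − P(present | H) for each absent observable):
  DNS tunneling: 0.20 × (1 − 0.55) × (1 − 0.10) × 0.69 = 0.05589
  credential stuffing: 0.40 × (1 − 0.77) × (1 − 0.93) × 0.23 = 0.0014812
  supply-chain beacon: 0.40 × (1 − 0.03) × (1 − 0.53) × 0.26 = 0.047414
Marginal likelihood of the evidence = 0.10478.
P(DNS tunneling | evidence) ≈ 0.05589 / 0.10478 ≈ 0.533
P(credential stuffing | evidence) ≈ 0.0014812 / 0.10478 ≈ 0.014
P(supply-chain beacon | evidence) ≈ 0.047414 / 0.10478 ≈ 0.452
The largest is 0.533, so DNS tunneling is most probable.

DNS tunneling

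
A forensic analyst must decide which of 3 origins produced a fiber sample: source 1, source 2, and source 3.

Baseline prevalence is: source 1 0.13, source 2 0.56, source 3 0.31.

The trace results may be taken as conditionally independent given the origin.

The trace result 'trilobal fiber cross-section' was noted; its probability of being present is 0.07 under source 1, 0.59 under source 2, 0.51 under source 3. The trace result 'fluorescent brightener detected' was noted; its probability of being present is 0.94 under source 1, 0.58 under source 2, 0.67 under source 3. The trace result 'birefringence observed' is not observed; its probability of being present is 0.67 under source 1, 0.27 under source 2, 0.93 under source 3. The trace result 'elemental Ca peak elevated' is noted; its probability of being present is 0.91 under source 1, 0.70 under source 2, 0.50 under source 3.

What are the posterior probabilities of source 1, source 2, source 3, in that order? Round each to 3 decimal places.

For each hypothesis, the unnormalized posterior weight is prior × product of the trace result likelihoods (using 1 − P(present | H) for each absent trace result):
  source 1: 0.13 × 0.07 × 0.94 × (1 − 0.67) × 0.91 = 0.0025688
  source 2: 0.56 × 0.59 × 0.58 × (1 − 0.27) × 0.70 = 0.097924
  source 3: 0.31 × 0.51 × 0.67 × (1 − 0.93) × 0.50 = 0.0037074
The unnormalized weights sum to 0.1042.
P(source 1 | evidence) = 0.0025688 / 0.1042 ≈ 0.025
P(source 2 | evidence) = 0.097924 / 0.1042 ≈ 0.940
P(source 3 | evidence) = 0.0037074 / 0.1042 ≈ 0.036

0.025, 0.940, 0.036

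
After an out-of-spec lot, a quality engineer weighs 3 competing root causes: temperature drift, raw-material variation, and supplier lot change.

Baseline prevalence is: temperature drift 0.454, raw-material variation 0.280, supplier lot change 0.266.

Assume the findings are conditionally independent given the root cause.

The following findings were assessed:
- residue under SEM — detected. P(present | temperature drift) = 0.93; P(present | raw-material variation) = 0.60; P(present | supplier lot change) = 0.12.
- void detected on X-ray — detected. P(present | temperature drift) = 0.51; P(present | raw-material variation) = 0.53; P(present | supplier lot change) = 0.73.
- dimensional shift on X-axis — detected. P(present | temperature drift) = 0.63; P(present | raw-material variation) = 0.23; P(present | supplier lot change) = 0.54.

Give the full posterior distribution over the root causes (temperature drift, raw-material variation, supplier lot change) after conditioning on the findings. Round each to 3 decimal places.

Multiply each prior by the joint likelihood of the evidence pattern:
  temperature drift: 0.454 × 0.93 × 0.51 × 0.63 = 0.13566
  raw-material variation: 0.280 × 0.60 × 0.53 × 0.23 = 0.020479
  supplier lot change: 0.266 × 0.12 × 0.73 × 0.54 = 0.012583
The unnormalized weights sum to 0.16872.
P(temperature drift | evidence) = 0.13566 / 0.16872 ≈ 0.804
P(raw-material variation | evidence) = 0.020479 / 0.16872 ≈ 0.121
P(supplier lot change | evidence) = 0.012583 / 0.16872 ≈ 0.075

0.804, 0.121, 0.075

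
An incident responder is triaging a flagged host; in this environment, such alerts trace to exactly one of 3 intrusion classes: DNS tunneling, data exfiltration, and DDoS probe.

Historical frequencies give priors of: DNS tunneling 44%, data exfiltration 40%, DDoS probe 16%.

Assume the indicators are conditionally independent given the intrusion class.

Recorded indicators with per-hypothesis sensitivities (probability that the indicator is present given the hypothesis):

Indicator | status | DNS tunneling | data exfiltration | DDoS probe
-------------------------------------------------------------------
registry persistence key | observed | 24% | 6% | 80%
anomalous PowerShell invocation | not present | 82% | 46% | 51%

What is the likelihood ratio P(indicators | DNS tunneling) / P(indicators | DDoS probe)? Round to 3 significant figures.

The Bayes factor is the ratio of the joint likelihoods of the indicator pattern under the two hypotheses (using 1 − P(present | H) for each absent indicator).
  DNS tunneling: 0.24 × (1 − 0.82) = 0.0432
  DDoS probe: 0.80 × (1 − 0.51) = 0.392
Bayes factor = 0.0432 / 0.392 ≈ 0.110

0.110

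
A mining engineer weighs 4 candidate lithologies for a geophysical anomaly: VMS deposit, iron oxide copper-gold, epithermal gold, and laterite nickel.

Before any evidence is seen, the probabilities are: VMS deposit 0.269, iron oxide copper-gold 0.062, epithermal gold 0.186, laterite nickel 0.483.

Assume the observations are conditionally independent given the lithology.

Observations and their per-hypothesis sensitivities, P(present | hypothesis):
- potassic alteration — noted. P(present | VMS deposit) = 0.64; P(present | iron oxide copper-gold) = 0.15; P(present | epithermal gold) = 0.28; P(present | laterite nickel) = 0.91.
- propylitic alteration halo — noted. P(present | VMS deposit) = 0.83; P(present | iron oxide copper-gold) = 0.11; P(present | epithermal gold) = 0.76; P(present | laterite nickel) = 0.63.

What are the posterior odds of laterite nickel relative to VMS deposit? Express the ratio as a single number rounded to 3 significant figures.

1.94

The normalizing constant cancels in an odds ratio, so compute prior × likelihood for the two hypotheses only:
  laterite nickel: 0.483 × 0.91 × 0.63 = 0.2769
  VMS deposit: 0.269 × 0.64 × 0.83 = 0.14289
Odds(laterite nickel : VMS deposit) = 0.2769 / 0.14289 ≈ 1.94.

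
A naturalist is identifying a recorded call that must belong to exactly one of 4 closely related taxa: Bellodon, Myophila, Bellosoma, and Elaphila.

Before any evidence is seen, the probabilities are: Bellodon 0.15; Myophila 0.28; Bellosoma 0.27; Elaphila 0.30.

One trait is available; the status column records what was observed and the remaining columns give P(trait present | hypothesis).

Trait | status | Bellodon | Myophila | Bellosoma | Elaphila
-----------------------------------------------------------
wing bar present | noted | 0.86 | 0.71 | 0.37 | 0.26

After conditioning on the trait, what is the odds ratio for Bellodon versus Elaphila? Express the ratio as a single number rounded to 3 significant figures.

1.65

Unnormalized posterior weight (prior times the trait likelihood) for each of the two hypotheses:
  Bellodon: 0.15 × 0.86 = 0.129
  Elaphila: 0.30 × 0.26 = 0.078
Odds(Bellodon : Elaphila) = 0.129 / 0.078 ≈ 1.65.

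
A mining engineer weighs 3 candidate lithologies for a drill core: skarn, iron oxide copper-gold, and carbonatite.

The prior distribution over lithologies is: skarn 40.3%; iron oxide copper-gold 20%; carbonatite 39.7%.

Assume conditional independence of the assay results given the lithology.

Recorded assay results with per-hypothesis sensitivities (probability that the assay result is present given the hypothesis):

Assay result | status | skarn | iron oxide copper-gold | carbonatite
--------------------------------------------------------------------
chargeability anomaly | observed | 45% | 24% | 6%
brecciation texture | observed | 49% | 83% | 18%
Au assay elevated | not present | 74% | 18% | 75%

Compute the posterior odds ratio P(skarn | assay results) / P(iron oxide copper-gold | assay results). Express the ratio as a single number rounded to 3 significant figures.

0.707

The normalizing constant cancels in an odds ratio, so compute prior × likelihood for the two hypotheses only (using 1 − P(present | H) for each absent assay result):
  skarn: 0.403 × 0.45 × 0.49 × (1 − 0.74) = 0.023104
  iron oxide copper-gold: 0.200 × 0.24 × 0.83 × (1 − 0.18) = 0.032669
Odds(skarn : iron oxide copper-gold) = 0.023104 / 0.032669 ≈ 0.707.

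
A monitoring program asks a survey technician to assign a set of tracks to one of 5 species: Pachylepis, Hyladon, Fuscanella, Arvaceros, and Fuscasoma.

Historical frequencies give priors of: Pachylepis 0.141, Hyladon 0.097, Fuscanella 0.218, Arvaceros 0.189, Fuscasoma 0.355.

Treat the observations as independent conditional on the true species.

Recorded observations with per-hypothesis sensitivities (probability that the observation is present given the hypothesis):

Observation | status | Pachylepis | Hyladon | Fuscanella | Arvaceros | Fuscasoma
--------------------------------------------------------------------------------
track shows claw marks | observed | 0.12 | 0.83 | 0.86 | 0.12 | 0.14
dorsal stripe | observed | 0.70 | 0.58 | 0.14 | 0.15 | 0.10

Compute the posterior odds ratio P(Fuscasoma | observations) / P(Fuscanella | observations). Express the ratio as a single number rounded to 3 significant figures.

0.189

Unnormalized posterior weight (prior times the observation likelihoods) for each of the two hypotheses:
  Fuscasoma: 0.355 × 0.14 × 0.10 = 0.00497
  Fuscanella: 0.218 × 0.86 × 0.14 = 0.026247
Odds(Fuscasoma : Fuscanella) = 0.00497 / 0.026247 ≈ 0.189.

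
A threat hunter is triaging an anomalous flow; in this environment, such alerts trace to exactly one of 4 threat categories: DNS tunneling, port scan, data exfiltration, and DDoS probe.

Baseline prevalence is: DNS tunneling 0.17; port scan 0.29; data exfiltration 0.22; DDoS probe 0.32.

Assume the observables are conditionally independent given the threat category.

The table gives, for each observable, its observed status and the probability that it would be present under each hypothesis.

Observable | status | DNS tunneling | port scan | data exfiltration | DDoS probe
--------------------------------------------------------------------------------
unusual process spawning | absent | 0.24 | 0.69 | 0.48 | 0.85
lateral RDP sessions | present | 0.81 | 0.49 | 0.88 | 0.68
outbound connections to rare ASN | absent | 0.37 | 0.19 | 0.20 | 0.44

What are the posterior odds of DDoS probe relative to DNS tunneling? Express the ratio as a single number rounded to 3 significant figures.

Unnormalized posterior weight (prior times the observable likelihoods) for each of the two hypotheses (using 1 − P(present | H) for each absent observable):
  DDoS probe: 0.32 × (1 − 0.85) × 0.68 × (1 − 0.44) = 0.018278
  DNS tunneling: 0.17 × (1 − 0.24) × 0.81 × (1 − 0.37) = 0.065931
Odds(DDoS probe : DNS tunneling) = 0.018278 / 0.065931 ≈ 0.277.

0.277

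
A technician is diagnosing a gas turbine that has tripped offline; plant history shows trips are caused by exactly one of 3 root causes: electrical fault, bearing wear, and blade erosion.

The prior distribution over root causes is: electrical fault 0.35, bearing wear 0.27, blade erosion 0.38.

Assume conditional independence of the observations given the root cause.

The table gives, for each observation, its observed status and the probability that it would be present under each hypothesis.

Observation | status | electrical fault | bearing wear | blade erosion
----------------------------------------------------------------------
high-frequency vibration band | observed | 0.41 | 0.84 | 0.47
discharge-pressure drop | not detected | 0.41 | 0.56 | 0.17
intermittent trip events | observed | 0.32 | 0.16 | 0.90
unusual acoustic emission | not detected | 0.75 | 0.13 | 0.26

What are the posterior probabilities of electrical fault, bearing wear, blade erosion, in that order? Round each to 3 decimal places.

0.057, 0.116, 0.827

For each hypothesis, the unnormalized posterior weight is prior × product of the observation likelihoods (using 1 − P(present | H) for each absent observation):
  electrical fault: 0.35 × 0.41 × (1 − 0.41) × 0.32 × (1 − 0.75) = 0.0067732
  bearing wear: 0.27 × 0.84 × (1 − 0.56) × 0.16 × (1 − 0.13) = 0.013891
  blade erosion: 0.38 × 0.47 × (1 − 0.17) × 0.90 × (1 − 0.26) = 0.098727
Marginal likelihood of the evidence = 0.11939.
P(electrical fault | evidence) = 0.0067732 / 0.11939 ≈ 0.057
P(bearing wear | evidence) = 0.013891 / 0.11939 ≈ 0.116
P(blade erosion | evidence) = 0.098727 / 0.11939 ≈ 0.827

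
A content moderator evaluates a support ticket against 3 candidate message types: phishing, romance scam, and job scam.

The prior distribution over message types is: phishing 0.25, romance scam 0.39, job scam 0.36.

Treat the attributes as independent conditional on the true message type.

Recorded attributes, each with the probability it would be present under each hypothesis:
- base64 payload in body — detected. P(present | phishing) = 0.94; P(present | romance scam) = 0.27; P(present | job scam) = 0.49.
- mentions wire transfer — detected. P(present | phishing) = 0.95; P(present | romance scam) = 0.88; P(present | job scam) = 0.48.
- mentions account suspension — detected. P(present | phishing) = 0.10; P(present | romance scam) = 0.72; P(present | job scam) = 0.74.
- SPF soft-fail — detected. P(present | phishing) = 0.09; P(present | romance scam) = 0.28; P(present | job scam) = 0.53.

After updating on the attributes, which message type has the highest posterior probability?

job scam

By Bayes' rule with conditional independence, the unnormalized weight for each hypothesis is prior × ∏ likelihoods:
  phishing: 0.25 × 0.94 × 0.95 × 0.10 × 0.09 = 0.0020092
  romance scam: 0.39 × 0.27 × 0.88 × 0.72 × 0.28 = 0.018681
  job scam: 0.36 × 0.49 × 0.48 × 0.74 × 0.53 = 0.033208
Marginal likelihood of the evidence = 0.053899.
P(phishing | evidence) ≈ 0.0020092 / 0.053899 ≈ 0.037
P(romance scam | evidence) ≈ 0.018681 / 0.053899 ≈ 0.347
P(job scam | evidence) ≈ 0.033208 / 0.053899 ≈ 0.616
The largest is 0.616, so job scam is most probable.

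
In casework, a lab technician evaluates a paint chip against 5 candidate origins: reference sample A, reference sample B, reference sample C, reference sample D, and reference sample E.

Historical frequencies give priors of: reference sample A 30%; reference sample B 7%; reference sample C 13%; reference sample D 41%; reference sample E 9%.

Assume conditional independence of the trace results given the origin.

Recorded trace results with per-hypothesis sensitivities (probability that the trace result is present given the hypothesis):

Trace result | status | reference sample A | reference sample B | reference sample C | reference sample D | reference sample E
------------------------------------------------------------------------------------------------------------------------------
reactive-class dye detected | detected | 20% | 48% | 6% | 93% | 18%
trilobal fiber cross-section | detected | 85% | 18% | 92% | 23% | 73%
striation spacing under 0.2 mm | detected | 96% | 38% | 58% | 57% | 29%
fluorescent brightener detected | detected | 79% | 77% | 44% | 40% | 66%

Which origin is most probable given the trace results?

reference sample A

By Bayes' rule with conditional independence, the unnormalized weight for each hypothesis is prior × ∏ likelihoods:
  reference sample A: 0.30 × 0.20 × 0.85 × 0.96 × 0.79 = 0.038678
  reference sample B: 0.07 × 0.48 × 0.18 × 0.38 × 0.77 = 0.0017696
  reference sample C: 0.13 × 0.06 × 0.92 × 0.58 × 0.44 = 0.0018313
  reference sample D: 0.41 × 0.93 × 0.23 × 0.57 × 0.40 = 0.019995
  reference sample E: 0.09 × 0.18 × 0.73 × 0.29 × 0.66 = 0.0022635
Normalizing constant Z = 0.038678 + 0.0017696 + 0.0018313 + 0.019995 + 0.0022635 = 0.064538.
P(reference sample A | evidence) ≈ 0.038678 / 0.064538 ≈ 0.599
P(reference sample B | evidence) ≈ 0.0017696 / 0.064538 ≈ 0.027
P(reference sample C | evidence) ≈ 0.0018313 / 0.064538 ≈ 0.028
P(reference sample D | evidence) ≈ 0.019995 / 0.064538 ≈ 0.310
P(reference sample E | evidence) ≈ 0.0022635 / 0.064538 ≈ 0.035
The largest is 0.599, so reference sample A is most probable.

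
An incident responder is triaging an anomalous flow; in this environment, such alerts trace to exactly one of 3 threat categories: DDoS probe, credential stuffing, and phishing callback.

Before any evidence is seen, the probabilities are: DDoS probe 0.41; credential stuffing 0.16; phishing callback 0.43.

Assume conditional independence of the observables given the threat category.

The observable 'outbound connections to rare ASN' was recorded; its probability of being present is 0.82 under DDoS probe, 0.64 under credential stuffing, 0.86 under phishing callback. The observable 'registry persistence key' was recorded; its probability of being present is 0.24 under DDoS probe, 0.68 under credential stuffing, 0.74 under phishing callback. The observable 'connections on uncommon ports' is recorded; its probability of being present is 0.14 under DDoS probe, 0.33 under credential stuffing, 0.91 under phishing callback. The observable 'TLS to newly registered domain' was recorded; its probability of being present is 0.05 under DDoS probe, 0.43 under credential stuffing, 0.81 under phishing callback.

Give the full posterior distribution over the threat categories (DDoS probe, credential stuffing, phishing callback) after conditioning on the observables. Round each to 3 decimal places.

0.003, 0.047, 0.951

For each hypothesis, the unnormalized posterior weight is prior × product of the observable likelihoods:
  DDoS probe: 0.41 × 0.82 × 0.24 × 0.14 × 0.05 = 0.00056482
  credential stuffing: 0.16 × 0.64 × 0.68 × 0.33 × 0.43 = 0.0098808
  phishing callback: 0.43 × 0.86 × 0.74 × 0.91 × 0.81 = 0.20171
Normalizing constant Z = 0.00056482 + 0.0098808 + 0.20171 = 0.21215.
P(DDoS probe | evidence) = 0.00056482 / 0.21215 ≈ 0.003
P(credential stuffing | evidence) = 0.0098808 / 0.21215 ≈ 0.047
P(phishing callback | evidence) = 0.20171 / 0.21215 ≈ 0.951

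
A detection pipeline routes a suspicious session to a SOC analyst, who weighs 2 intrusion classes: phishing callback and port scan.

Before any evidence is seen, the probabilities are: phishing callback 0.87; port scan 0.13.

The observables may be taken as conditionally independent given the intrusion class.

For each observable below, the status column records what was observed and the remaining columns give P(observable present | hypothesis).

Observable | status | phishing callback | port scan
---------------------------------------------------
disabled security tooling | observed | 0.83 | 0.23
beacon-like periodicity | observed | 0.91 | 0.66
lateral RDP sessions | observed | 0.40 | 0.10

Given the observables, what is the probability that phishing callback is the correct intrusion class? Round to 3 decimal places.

0.993

By Bayes' rule with conditional independence, the unnormalized weight for each hypothesis is prior × ∏ likelihoods:
  phishing callback: 0.87 × 0.83 × 0.91 × 0.40 = 0.26284
  port scan: 0.13 × 0.23 × 0.66 × 0.10 = 0.0019734
Normalizing constant Z = 0.26284 + 0.0019734 = 0.26482.
P(phishing callback | evidence) = 0.26284 / 0.26482 ≈ 0.993.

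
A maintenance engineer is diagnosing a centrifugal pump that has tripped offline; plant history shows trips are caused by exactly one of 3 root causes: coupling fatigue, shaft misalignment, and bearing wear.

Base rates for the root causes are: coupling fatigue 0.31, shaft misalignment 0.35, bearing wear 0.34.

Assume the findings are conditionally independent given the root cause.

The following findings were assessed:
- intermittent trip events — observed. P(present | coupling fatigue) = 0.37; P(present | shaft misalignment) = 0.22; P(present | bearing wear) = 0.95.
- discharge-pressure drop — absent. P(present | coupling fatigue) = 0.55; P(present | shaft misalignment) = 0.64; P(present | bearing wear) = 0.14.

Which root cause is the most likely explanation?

By Bayes' rule with conditional independence, the unnormalized weight for each hypothesis is prior × ∏ likelihoods (using 1 − P(present | H) for each absent finding):
  coupling fatigue: 0.31 × 0.37 × (1 − 0.55) = 0.051615
  shaft misalignment: 0.35 × 0.22 × (1 − 0.64) = 0.02772
  bearing wear: 0.34 × 0.95 × (1 − 0.14) = 0.27778
Marginal likelihood of the evidence = 0.35712.
P(coupling fatigue | evidence) ≈ 0.051615 / 0.35712 ≈ 0.145
P(shaft misalignment | evidence) ≈ 0.02772 / 0.35712 ≈ 0.078
P(bearing wear | evidence) ≈ 0.27778 / 0.35712 ≈ 0.778
The largest is 0.778, so bearing wear is most probable.

bearing wear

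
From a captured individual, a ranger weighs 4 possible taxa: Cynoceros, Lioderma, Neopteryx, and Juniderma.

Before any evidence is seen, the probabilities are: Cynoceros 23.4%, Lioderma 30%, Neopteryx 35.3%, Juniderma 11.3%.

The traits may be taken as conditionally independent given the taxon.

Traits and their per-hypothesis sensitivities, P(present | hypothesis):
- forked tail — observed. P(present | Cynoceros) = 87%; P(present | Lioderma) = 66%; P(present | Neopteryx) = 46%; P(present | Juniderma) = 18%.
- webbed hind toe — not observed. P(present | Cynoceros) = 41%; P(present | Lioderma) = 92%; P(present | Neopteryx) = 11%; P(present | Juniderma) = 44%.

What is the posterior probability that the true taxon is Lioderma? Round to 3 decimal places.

By Bayes' rule with conditional independence, the unnormalized weight for each hypothesis is prior × ∏ likelihoods (using 1 − P(present | H) for each absent trait):
  Cynoceros: 0.234 × 0.87 × (1 − 0.41) = 0.12011
  Lioderma: 0.300 × 0.66 × (1 − 0.92) = 0.01584
  Neopteryx: 0.353 × 0.46 × (1 − 0.11) = 0.14452
  Juniderma: 0.113 × 0.18 × (1 − 0.44) = 0.01139
The unnormalized weights sum to 0.29186.
P(Lioderma | evidence) = 0.01584 / 0.29186 ≈ 0.054.

0.054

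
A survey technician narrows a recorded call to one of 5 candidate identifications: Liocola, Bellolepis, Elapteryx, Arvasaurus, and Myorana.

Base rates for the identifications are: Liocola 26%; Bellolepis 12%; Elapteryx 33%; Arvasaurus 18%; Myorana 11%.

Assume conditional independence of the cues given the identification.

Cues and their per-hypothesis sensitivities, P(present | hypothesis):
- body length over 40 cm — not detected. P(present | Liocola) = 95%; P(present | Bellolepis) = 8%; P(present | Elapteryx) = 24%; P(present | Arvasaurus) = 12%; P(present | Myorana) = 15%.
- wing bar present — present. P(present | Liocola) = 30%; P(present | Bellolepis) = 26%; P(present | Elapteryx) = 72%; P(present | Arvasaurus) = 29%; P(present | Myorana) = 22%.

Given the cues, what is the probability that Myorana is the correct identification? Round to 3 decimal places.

0.074

For each hypothesis, the unnormalized posterior weight is prior × product of the cue likelihoods (using 1 − P(present | H) for each absent cue):
  Liocola: 0.26 × (1 − 0.95) × 0.30 = 0.0039
  Bellolepis: 0.12 × (1 − 0.08) × 0.26 = 0.028704
  Elapteryx: 0.33 × (1 − 0.24) × 0.72 = 0.18058
  Arvasaurus: 0.18 × (1 − 0.12) × 0.29 = 0.045936
  Myorana: 0.11 × (1 − 0.15) × 0.22 = 0.02057
Marginal likelihood of the evidence = 0.27969.
P(Myorana | evidence) = 0.02057 / 0.27969 ≈ 0.074.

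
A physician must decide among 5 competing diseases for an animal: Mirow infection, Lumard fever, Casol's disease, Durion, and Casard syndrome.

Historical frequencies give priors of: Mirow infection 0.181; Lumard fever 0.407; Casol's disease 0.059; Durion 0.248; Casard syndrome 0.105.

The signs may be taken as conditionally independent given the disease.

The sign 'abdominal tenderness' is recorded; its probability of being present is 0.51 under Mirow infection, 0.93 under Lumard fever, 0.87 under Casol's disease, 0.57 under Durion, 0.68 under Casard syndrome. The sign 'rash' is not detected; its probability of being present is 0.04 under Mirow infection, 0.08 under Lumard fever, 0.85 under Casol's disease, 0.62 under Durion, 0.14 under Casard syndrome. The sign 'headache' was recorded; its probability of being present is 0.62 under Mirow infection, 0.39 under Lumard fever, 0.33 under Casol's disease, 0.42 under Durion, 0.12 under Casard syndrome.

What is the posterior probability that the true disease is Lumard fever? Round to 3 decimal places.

0.608

For each hypothesis, the unnormalized posterior weight is prior × product of the sign likelihoods (using 1 − P(present | H) for each absent sign):
  Mirow infection: 0.181 × 0.51 × (1 − 0.04) × 0.62 = 0.054943
  Lumard fever: 0.407 × 0.93 × (1 − 0.08) × 0.39 = 0.13581
  Casol's disease: 0.059 × 0.87 × (1 − 0.85) × 0.33 = 0.0025408
  Durion: 0.248 × 0.57 × (1 − 0.62) × 0.42 = 0.022561
  Casard syndrome: 0.105 × 0.68 × (1 − 0.14) × 0.12 = 0.0073685
The unnormalized weights sum to 0.22322.
P(Lumard fever | evidence) = 0.13581 / 0.22322 ≈ 0.608.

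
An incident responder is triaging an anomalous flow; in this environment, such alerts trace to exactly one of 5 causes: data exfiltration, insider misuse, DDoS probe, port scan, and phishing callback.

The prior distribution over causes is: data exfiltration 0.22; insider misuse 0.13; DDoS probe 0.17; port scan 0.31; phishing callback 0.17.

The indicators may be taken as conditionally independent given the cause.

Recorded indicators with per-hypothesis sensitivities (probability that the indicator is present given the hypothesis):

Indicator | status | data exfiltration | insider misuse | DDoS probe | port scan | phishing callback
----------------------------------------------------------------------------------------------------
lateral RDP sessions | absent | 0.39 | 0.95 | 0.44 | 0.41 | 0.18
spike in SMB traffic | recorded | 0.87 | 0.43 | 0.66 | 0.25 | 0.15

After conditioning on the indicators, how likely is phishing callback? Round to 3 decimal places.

By Bayes' rule with conditional independence, the unnormalized weight for each hypothesis is prior × ∏ likelihoods (using 1 − P(present | H) for each absent indicator):
  data exfiltration: 0.22 × (1 − 0.39) × 0.87 = 0.11675
  insider misuse: 0.13 × (1 − 0.95) × 0.43 = 0.002795
  DDoS probe: 0.17 × (1 − 0.44) × 0.66 = 0.062832
  port scan: 0.31 × (1 − 0.41) × 0.25 = 0.045725
  phishing callback: 0.17 × (1 − 0.18) × 0.15 = 0.02091
Normalizing constant Z = 0.11675 + 0.002795 + 0.062832 + 0.045725 + 0.02091 = 0.24902.
P(phishing callback | evidence) = 0.02091 / 0.24902 ≈ 0.084.

0.084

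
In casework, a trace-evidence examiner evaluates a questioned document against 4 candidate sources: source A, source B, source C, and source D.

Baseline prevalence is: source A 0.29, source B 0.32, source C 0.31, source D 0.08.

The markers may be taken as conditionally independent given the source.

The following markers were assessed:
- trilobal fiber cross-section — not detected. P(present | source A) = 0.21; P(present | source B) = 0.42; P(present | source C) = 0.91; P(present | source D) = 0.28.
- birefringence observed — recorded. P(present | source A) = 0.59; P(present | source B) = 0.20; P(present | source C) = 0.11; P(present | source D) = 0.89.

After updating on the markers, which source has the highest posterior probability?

For each hypothesis, the unnormalized posterior weight is prior × product of the marker likelihoods (using 1 − P(present | H) for each absent marker):
  source A: 0.29 × (1 − 0.21) × 0.59 = 0.13517
  source B: 0.32 × (1 − 0.42) × 0.20 = 0.03712
  source C: 0.31 × (1 − 0.91) × 0.11 = 0.003069
  source D: 0.08 × (1 − 0.28) × 0.89 = 0.051264
Marginal likelihood of the evidence = 0.22662.
P(source A | evidence) ≈ 0.13517 / 0.22662 ≈ 0.596
P(source B | evidence) ≈ 0.03712 / 0.22662 ≈ 0.164
P(source C | evidence) ≈ 0.003069 / 0.22662 ≈ 0.014
P(source D | evidence) ≈ 0.051264 / 0.22662 ≈ 0.226
The largest is 0.596, so source A is most probable.

source A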